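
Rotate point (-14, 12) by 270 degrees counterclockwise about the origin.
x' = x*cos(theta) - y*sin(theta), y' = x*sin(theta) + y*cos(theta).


cos(270) = 0, sin(270) = -1
x' = -14*0 - 12*(-1) = 12
y' = -14*(-1) + 12*0 = 14

(12, 14)


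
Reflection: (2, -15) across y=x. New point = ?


Reflection rule for y=x: (y, x)
(2, -15) -> (-15, 2)

(-15, 2)


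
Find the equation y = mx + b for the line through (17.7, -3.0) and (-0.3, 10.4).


m = (13.4)/(-18.0) = -0.7444
b = y1 - m*x1 = -3.0 - (13.4*17.7)/(-18.0) = -3.0 + 13.1767 = 10.1767

y = -0.7444x + 10.1767


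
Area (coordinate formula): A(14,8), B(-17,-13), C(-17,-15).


14*(-13+ 15) = 28
-17*(-15-8) = 391
-17*(8+ 13) = -357
sum = 62
Area = |62|/2 = 31.0000

31.0000 sq units


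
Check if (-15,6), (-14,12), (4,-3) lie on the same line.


-15*(12+ 3) - 14*(-3-6) + 4*(6-12)
= -225 + 126 - 24 = -123

No, not collinear (determinant = -123)


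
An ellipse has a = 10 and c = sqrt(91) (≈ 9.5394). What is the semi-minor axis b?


b^2 = 10^2 - (sqrt(91))^2 = 100 - 91 = 9
b = sqrt(9) = 3

b = 3


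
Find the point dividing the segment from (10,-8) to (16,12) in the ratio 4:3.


Px = (4*16 + 3*10)/7 = 94/7 = 13.4286
Py = (4*12 + 3*(-8))/7 = 24/7 = 3.4286

P = (13.4286, 3.4286)


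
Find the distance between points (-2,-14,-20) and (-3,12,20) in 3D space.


dx=-1, dy=26, dz=40
d = sqrt(1+676+1600) = sqrt(2277) = 47.7179

47.7179


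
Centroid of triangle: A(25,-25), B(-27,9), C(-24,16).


Gx = (25- 27- 24)/3 = -26/3 = -8.6667
Gy = (-25+9+16)/3 = 0/3 = 0

G = (-8.6667, 0)


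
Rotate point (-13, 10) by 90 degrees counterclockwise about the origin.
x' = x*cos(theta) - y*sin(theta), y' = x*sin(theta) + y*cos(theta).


cos(90) = 0, sin(90) = 1
x' = -13*0 - 10*1 = -10
y' = -13*1 + 10*0 = -13

(-10, -13)


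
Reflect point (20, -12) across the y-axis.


Reflection rule for y-axis: (-x, y)
(20, -12) -> (-20, -12)

(-20, -12)


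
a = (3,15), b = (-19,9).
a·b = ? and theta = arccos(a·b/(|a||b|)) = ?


a·b = 3*(-19) + 15*9 = -57 + 135 = 78
|a| = sqrt(9+225) = 15.2971
|b| = sqrt(361+81) = 21.0238
cos(theta) = 78/(sqrt(234)*sqrt(442)) = 78/sqrt(103428) = 0.242536
theta = arccos(78/sqrt(103428)) = 75.9638 degrees

a·b = 78, theta = 75.9638 deg


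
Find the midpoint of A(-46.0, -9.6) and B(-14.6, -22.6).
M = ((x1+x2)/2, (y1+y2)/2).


Mx = (-46.0 - 14.6)/2 = -60.6/2 = -30.3000
My = (-9.6 - 22.6)/2 = -32.2/2 = -16.1000

(-30.3000, -16.1000)


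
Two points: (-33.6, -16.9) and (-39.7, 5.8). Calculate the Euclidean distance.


dx = -39.7 + 33.6 = -6.1
dy = 5.8 + 16.9 = 22.7
d = sqrt(37.21 + 515.29) = sqrt(552.5) = 23.5053

23.5053


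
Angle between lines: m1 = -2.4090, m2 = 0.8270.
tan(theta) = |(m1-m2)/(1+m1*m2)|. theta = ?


m1-m2 = -3.236
1+m1*m2 = -0.992243
tan(theta) = |-3.236/(-0.992243)| = 3.261298
theta = arctan(|-3.236/(-0.992243)|) = 72.9531 degrees (acute angle)

72.9531 degrees


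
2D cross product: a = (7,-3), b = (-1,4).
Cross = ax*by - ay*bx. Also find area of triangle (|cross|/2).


cross = 7*4 + 3*(-1) = 28 - 3 = 25
Triangle area = |25|/2 = 25/2 = 12.5000

cross = 25, triangle area = 12.5000


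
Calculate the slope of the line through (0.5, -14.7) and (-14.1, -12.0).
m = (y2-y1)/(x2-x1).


dy = -12.0 + 14.7 = 2.7
dx = -14.1 - 0.5 = -14.6
m = 2.7/(-14.6) = -0.1849

m = -0.1849


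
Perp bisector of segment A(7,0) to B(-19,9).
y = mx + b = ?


Midpoint = (-6, 4.5)
Slope of AB = dy/dx = 9/(-26) = -0.3462
Perp slope = -dx/dy = 26/9 = 2.8889
b = My - (perp slope)*Mx = 4.5 + (-26*(-6))/9 = 4.5 + 17.3333 = 21.8333

y = 2.8889x + 21.8333


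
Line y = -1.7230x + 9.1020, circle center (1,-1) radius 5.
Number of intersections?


Substitute y = -1.7230x + 9.1020: (x-1)^2 + (-1.7230x+9.1020+ 1)^2 = 25
Expand to Ax^2 + Bx + C = 0, where b-k = 10.102
A = 1+m^2 = 3.968729
B = 2(m(b-k) - h) = 2(-1.7230*10.102 - 1) = -36.811492
C = h^2 + (b-k)^2 - r^2 = 1 + 102.050404 - 25 = 78.050404
disc = B^2-4AC = 1355.0859 - 1239.0436 = 116.0423
disc > 0

2 intersection points


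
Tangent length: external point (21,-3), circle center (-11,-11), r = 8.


d = sqrt((21+ 11)^2 + (-3+ 11)^2) = sqrt(1024+64) = 32.9848
L = sqrt(1088.0000 - 64) = sqrt(1024.0000) = 32.0000

32.0000


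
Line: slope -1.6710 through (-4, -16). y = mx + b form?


y + 16 = -1.6710(x + 4)
y = -1.6710x - 16 + 1.6710*(-4)
y = -1.6710x - 22.6840

y = -1.6710x - 22.6840


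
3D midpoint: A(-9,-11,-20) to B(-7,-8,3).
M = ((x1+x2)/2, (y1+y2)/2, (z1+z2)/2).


Mx = (-9- 7)/2 = -8.0000
My = (-11- 8)/2 = -9.5000
Mz = (-20+3)/2 = -8.5000

M = (-8.0000, -9.5000, -8.5000)


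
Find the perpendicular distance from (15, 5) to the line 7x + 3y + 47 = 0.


|7*15 + 3*5 + 47| = |167| = 167
sqrt(49 + 9) = sqrt(58) = 7.6158
d = 167/sqrt(58) = 21.9282

21.9282


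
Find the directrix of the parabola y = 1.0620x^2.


a = 1.0620
1/(4a) = 0.2354
directrix: y = -0.2354 = -0.2354

y = -0.2354


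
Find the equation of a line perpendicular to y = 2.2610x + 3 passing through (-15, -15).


Perpendicular slope = -1/m1 = -1/2.2610 = -0.4423
b2 = y0 - m2*x0 = -15 - 15/2.2610 = -15 - 6.6342 = -21.6342

y = -0.4423x - 21.6342


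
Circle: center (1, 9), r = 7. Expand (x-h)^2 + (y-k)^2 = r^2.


(x-1)^2 + (y-9)^2 = 7^2
D = -2h = -2, E = -2k = -18
F = h^2+k^2-r^2 = 1+81-49 = 33

x^2 + y^2 - 2x - 18y + 33 = 0


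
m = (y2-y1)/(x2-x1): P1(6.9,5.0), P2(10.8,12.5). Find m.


dy = 12.5 - 5.0 = 7.5
dx = 10.8 - 6.9 = 3.9
m = 7.5/3.9 = 1.9231

m = 1.9231


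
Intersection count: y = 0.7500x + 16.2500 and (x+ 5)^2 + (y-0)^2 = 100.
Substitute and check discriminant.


Substitute y = 0.7500x + 16.2500: (x+ 5)^2 + (0.7500x+16.2500-0)^2 = 100
Expand to Ax^2 + Bx + C = 0, where b-k = 16.25
A = 1+m^2 = 1.5625
B = 2(m(b-k) - h) = 2(0.7500*16.25 + 5) = 34.375
C = h^2 + (b-k)^2 - r^2 = 25 + 264.0625 - 100 = 189.0625
disc = B^2-4AC = 1181.6406 - 1181.6406 = 0
disc = 0

1 intersection point (tangent)


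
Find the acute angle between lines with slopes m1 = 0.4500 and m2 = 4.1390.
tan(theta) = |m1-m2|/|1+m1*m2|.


m1-m2 = -3.689
1+m1*m2 = 2.86255
tan(theta) = |-3.689/2.86255| = 1.288711
theta = arctan(|-3.689/2.86255|) = 52.1896 degrees (acute angle)

52.1896 degrees


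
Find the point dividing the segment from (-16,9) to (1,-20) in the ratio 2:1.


Px = (2*1 + 1*(-16))/3 = -14/3 = -4.6667
Py = (2*(-20) + 1*9)/3 = -31/3 = -10.3333

P = (-4.6667, -10.3333)


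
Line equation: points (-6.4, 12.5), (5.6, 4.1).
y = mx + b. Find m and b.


m = (-8.4)/(12.0) = -0.7000
b = y1 - m*x1 = 12.5 - (-8.4*(-6.4))/(12.0) = 12.5 - 4.4800 = 8.0200

y = -0.7000x + 8.0200


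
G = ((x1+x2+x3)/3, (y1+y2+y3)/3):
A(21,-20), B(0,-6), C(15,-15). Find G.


Gx = (21+0+15)/3 = 36/3 = 12.0000
Gy = (-20- 6- 15)/3 = -41/3 = -13.6667

G = (12.0000, -13.6667)


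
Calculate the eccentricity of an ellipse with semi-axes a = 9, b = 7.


c = sqrt(81-49) = sqrt(32) = 5.6569
e = c/a = sqrt(32)/9 = 0.6285

e = 0.6285


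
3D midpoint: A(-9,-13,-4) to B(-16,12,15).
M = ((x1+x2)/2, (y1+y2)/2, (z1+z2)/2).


Mx = (-9- 16)/2 = -12.5000
My = (-13+12)/2 = -0.5000
Mz = (-4+15)/2 = 5.5000

M = (-12.5000, -0.5000, 5.5000)


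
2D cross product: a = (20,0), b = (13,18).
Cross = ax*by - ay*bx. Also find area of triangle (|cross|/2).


cross = 20*18 - 0*13 = 360 - 0 = 360
Triangle area = |360|/2 = 360/2 = 180.0000

cross = 360, triangle area = 180.0000


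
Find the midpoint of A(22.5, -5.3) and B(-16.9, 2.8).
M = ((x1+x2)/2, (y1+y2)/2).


Mx = (22.5 - 16.9)/2 = 5.6/2 = 2.8000
My = (-5.3 + 2.8)/2 = -2.5/2 = -1.2500

(2.8000, -1.2500)


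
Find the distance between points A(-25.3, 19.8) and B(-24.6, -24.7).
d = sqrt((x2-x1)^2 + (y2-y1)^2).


dx = -24.6 + 25.3 = 0.7
dy = -24.7 - 19.8 = -44.5
d = sqrt(0.49 + 1980.25) = sqrt(1980.74) = 44.5055

44.5055


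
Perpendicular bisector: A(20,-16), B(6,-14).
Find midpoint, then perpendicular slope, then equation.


Midpoint = (13, -15)
Slope of AB = dy/dx = 2/(-14) = -0.1429
Perp slope = -dx/dy = 14/2 = 7.0000
b = My - (perp slope)*Mx = -15 + (-14*13)/2 = -15 - 91.0000 = -106.0000

y = 7.0000x - 106.0000


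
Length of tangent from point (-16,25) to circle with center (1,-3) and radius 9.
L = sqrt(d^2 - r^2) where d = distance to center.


d = sqrt((-16-1)^2 + (25+ 3)^2) = sqrt(289+784) = 32.7567
L = sqrt(1073.0000 - 81) = sqrt(992.0000) = 31.4960

31.4960


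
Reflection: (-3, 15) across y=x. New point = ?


Reflection rule for y=x: (y, x)
(-3, 15) -> (15, -3)

(15, -3)


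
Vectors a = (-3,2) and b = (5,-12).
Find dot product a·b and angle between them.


a·b = -3*5 + 2*(-12) = -15 - 24 = -39
|a| = sqrt(9+4) = 3.6056
|b| = sqrt(25+144) = 13.0000
cos(theta) = -39/(sqrt(13)*sqrt(169)) = -39/sqrt(2197) = -0.832050
theta = arccos(-39/sqrt(2197)) = 146.3099 degrees

a·b = -39, theta = 146.3099 deg


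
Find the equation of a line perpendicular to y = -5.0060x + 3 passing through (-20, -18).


Perpendicular slope = -1/m1 = -1/(-5.0060) = 0.1998
b2 = y0 - m2*x0 = -18 - 20/(-5.0060) = -18 + 3.9952 = -14.0048

y = 0.1998x - 14.0048


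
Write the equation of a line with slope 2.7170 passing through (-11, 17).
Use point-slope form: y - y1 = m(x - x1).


y - 17 = 2.7170(x + 11)
y = 2.7170x + 17 - 2.7170*(-11)
y = 2.7170x + 46.8870

y = 2.7170x + 46.8870


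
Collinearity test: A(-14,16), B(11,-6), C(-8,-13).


-14*(-6+ 13) + 11*(-13-16) - 8*(16+ 6)
= -98 - 319 - 176 = -593

No, not collinear (determinant = -593)


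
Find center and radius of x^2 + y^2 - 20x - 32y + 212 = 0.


h = -D/2 = 20/2 = 10
k = -E/2 = 32/2 = 16
r^2 = h^2 + k^2 - F = 100 + 256 - 212 = 144
r = 12

Center (10, 16), radius = 12


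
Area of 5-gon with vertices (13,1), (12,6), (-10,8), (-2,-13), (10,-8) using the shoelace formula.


sum(xi*y_{i+1}) = 13*6 + 12*8 - 10*(-13) - 2*(-8) + 10*1 = 330
sum(yi*x_{i+1}) = 1*12 + 6*(-10) + 8*(-2) - 13*10 - 8*13 = -298
Area = |330 + 298|/2 = 628/2 = 314.0000

314.0000 sq units


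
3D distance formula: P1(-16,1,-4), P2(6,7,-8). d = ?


dx=22, dy=6, dz=-4
d = sqrt(484+36+16) = sqrt(536) = 23.1517

23.1517


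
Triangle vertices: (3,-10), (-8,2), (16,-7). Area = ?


3*(2+ 7) = 27
-8*(-7+ 10) = -24
16*(-10-2) = -192
sum = -189
Area = |-189|/2 = 94.5000

94.5000 sq units


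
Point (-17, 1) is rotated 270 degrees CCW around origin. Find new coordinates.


cos(270) = 0, sin(270) = -1
x' = -17*0 - 1*(-1) = 1
y' = -17*(-1) + 1*0 = 17

(1, 17)


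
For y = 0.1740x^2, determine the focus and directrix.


a = 0.1740
1/(4a) = 1.4368
Focus = (0, 1.4368)
Directrix: y = -1.4368

Focus = (0, 1.4368), Directrix: y = -1.4368


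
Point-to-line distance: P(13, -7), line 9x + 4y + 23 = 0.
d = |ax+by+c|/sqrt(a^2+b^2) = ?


|9*13 + 4*(-7) + 23| = |112| = 112
sqrt(81 + 16) = sqrt(97) = 9.8489
d = 112/sqrt(97) = 11.3719

11.3719


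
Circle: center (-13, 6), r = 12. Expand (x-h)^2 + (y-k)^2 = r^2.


(x+ 13)^2 + (y-6)^2 = 12^2
D = -2h = 26, E = -2k = -12
F = h^2+k^2-r^2 = 169+36-144 = 61

x^2 + y^2 + 26x - 12y + 61 = 0


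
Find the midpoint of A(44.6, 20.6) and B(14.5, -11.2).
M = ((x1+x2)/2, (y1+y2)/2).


Mx = (44.6 + 14.5)/2 = 59.1/2 = 29.5500
My = (20.6 - 11.2)/2 = 9.4/2 = 4.7000

(29.5500, 4.7000)


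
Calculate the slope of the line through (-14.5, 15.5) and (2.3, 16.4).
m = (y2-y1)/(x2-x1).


dy = 16.4 - 15.5 = 0.9
dx = 2.3 + 14.5 = 16.8
m = 0.9/16.8 = 0.0536

m = 0.0536


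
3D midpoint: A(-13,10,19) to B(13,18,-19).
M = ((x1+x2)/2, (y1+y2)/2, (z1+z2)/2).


Mx = (-13+13)/2 = 0
My = (10+18)/2 = 14.0000
Mz = (19- 19)/2 = 0

M = (0, 14.0000, 0)


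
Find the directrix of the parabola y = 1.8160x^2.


a = 1.8160
1/(4a) = 0.1377
directrix: y = -0.1377 = -0.1377

y = -0.1377


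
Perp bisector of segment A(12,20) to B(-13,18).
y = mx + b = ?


Midpoint = (-0.5, 19)
Slope of AB = dy/dx = -2/(-25) = 0.0800
Perp slope = -dx/dy = -25/2 = -12.5000
b = My - (perp slope)*Mx = 19 + (-25*(-0.5))/(-2) = 19 - 6.2500 = 12.7500

y = -12.5000x + 12.7500


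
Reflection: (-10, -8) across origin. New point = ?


Reflection rule for origin: (-x, -y)
(-10, -8) -> (10, 8)

(10, 8)


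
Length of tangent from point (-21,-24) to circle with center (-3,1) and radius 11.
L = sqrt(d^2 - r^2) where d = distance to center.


d = sqrt((-21+ 3)^2 + (-24-1)^2) = sqrt(324+625) = 30.8058
L = sqrt(949.0000 - 121) = sqrt(828.0000) = 28.7750

28.7750


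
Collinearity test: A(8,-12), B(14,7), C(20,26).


8*(7-26) + 14*(26+ 12) + 20*(-12-7)
= -152 + 532 - 380 = 0

Yes, collinear (determinant = 0)


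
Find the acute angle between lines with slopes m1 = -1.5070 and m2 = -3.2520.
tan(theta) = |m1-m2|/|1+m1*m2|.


m1-m2 = 1.745
1+m1*m2 = 5.900764
tan(theta) = |1.745/5.900764| = 0.295724
theta = arctan(|1.745/5.900764|) = 16.4742 degrees (acute angle)

16.4742 degrees


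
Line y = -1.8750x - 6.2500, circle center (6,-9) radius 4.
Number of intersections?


Substitute y = -1.8750x - 6.2500: (x-6)^2 + (-1.8750x- 6.2500+ 9)^2 = 16
Expand to Ax^2 + Bx + C = 0, where b-k = 2.75
A = 1+m^2 = 4.515625
B = 2(m(b-k) - h) = 2(-1.8750*2.75 - 6) = -22.3125
C = h^2 + (b-k)^2 - r^2 = 36 + 7.5625 - 16 = 27.5625
disc = B^2-4AC = 497.8477 - 497.8477 = 0
disc = 0

1 intersection point (tangent)


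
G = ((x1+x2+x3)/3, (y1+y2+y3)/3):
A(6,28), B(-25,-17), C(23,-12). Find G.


Gx = (6- 25+23)/3 = 4/3 = 1.3333
Gy = (28- 17- 12)/3 = -1/3 = -0.3333

G = (1.3333, -0.3333)


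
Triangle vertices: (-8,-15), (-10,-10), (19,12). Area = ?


-8*(-10-12) = 176
-10*(12+ 15) = -270
19*(-15+ 10) = -95
sum = -189
Area = |-189|/2 = 94.5000

94.5000 sq units


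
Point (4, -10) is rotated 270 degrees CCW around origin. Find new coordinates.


cos(270) = 0, sin(270) = -1
x' = 4*0 + 10*(-1) = -10
y' = 4*(-1) - 10*0 = -4

(-10, -4)


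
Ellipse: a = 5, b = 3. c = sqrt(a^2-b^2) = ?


c^2 = 5^2 - 3^2 = 25 - 9 = 16
c = sqrt(16) = 4.0000

c = 4.0000


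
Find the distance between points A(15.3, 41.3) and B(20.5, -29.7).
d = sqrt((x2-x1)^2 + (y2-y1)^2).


dx = 20.5 - 15.3 = 5.2
dy = -29.7 - 41.3 = -71.0
d = sqrt(27.04 + 5041.0) = sqrt(5068.04) = 71.1902

71.1902


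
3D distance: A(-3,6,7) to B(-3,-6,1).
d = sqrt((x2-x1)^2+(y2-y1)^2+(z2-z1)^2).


dx=0, dy=-12, dz=-6
d = sqrt(0+144+36) = sqrt(180) = 13.4164

13.4164


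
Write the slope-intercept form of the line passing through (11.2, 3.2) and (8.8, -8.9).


m = (-12.1)/(-2.4) = 5.0417
b = y1 - m*x1 = 3.2 - (-12.1*11.2)/(-2.4) = 3.2 - 56.4667 = -53.2667

y = 5.0417x - 53.2667


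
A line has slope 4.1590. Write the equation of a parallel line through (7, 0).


Parallel lines have equal slopes.
m2 = 4.1590
b2 = 0 - 4.1590*7 = -29.1130

y = 4.1590x - 29.1130


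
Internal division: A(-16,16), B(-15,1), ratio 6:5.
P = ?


Px = (6*(-15) + 5*(-16))/11 = -170/11 = -15.4545
Py = (6*1 + 5*16)/11 = 86/11 = 7.8182

P = (-15.4545, 7.8182)


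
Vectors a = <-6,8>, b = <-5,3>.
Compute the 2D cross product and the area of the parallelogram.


cross = -6*3 - 8*(-5) = -18 + 40 = 22
Parallelogram area = |22| = 22

cross = 22, parallelogram area = 22


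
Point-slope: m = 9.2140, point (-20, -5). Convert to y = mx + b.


y + 5 = 9.2140(x + 20)
y = 9.2140x - 5 - 9.2140*(-20)
y = 9.2140x + 179.2800

y = 9.2140x + 179.2800


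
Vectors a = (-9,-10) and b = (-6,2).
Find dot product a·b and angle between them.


a·b = -9*(-6) - 10*2 = 54 - 20 = 34
|a| = sqrt(81+100) = 13.4536
|b| = sqrt(36+4) = 6.3246
cos(theta) = 34/(sqrt(181)*sqrt(40)) = 34/sqrt(7240) = 0.399585
theta = arccos(34/sqrt(7240)) = 66.4477 degrees

a·b = 34, theta = 66.4477 deg


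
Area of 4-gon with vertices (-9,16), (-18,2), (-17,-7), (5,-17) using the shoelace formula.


sum(xi*y_{i+1}) = -9*2 - 18*(-7) - 17*(-17) + 5*16 = 477
sum(yi*x_{i+1}) = 16*(-18) + 2*(-17) - 7*5 - 17*(-9) = -204
Area = |477 + 204|/2 = 681/2 = 340.5000

340.5000 sq units


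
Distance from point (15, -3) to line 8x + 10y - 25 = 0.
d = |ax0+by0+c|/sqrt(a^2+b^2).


|8*15 + 10*(-3) - 25| = |65| = 65
sqrt(64 + 100) = sqrt(164) = 12.8062
d = 65/sqrt(164) = 5.0756

5.0756


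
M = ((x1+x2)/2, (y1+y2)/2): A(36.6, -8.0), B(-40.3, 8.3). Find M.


Mx = (36.6 - 40.3)/2 = -3.7/2 = -1.8500
My = (-8.0 + 8.3)/2 = 0.3/2 = 0.1500

(-1.8500, 0.1500)


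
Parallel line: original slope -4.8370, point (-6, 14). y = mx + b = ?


Parallel lines have equal slopes.
m2 = -4.8370
b2 = 14 + 4.8370*(-6) = -15.0220

y = -4.8370x - 15.0220


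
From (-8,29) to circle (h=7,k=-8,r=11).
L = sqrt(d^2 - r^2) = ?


d = sqrt((-8-7)^2 + (29+ 8)^2) = sqrt(225+1369) = 39.9249
L = sqrt(1594.0000 - 121) = sqrt(1473.0000) = 38.3797

38.3797


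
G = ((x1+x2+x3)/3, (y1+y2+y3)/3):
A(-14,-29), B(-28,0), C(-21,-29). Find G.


Gx = (-14- 28- 21)/3 = -63/3 = -21.0000
Gy = (-29+0- 29)/3 = -58/3 = -19.3333

G = (-21.0000, -19.3333)


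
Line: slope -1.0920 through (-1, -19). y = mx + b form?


y + 19 = -1.0920(x + 1)
y = -1.0920x - 19 + 1.0920*(-1)
y = -1.0920x - 20.0920

y = -1.0920x - 20.0920


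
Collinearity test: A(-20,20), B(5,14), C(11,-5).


-20*(14+ 5) + 5*(-5-20) + 11*(20-14)
= -380 - 125 + 66 = -439

No, not collinear (determinant = -439)


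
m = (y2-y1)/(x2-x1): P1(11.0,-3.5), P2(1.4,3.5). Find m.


dy = 3.5 + 3.5 = 7.0
dx = 1.4 - 11.0 = -9.6
m = 7.0/(-9.6) = -0.7292

m = -0.7292


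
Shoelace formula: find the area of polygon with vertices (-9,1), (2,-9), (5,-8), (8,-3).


sum(xi*y_{i+1}) = -9*(-9) + 2*(-8) + 5*(-3) + 8*1 = 58
sum(yi*x_{i+1}) = 1*2 - 9*5 - 8*8 - 3*(-9) = -80
Area = |58 + 80|/2 = 138/2 = 69.0000

69.0000 sq units


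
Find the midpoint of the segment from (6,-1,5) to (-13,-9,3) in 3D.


Mx = (6- 13)/2 = -3.5000
My = (-1- 9)/2 = -5.0000
Mz = (5+3)/2 = 4.0000

M = (-3.5000, -5.0000, 4.0000)


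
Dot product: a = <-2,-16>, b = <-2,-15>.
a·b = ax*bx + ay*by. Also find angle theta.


a·b = -2*(-2) - 16*(-15) = 4 + 240 = 244
|a| = sqrt(4+256) = 16.1245
|b| = sqrt(4+225) = 15.1327
cos(theta) = 244/(sqrt(260)*sqrt(229)) = 244/sqrt(59540) = 0.999966
theta = arccos(244/sqrt(59540)) = 0.4696 degrees

a·b = 244, theta = 0.4696 deg


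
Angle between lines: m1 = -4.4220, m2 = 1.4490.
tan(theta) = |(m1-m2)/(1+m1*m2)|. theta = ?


m1-m2 = -5.871
1+m1*m2 = -5.407478
tan(theta) = |-5.871/(-5.407478)| = 1.085719
theta = arctan(|-5.871/(-5.407478)|) = 47.3534 degrees (acute angle)

47.3534 degrees


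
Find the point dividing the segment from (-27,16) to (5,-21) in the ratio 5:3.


Px = (5*5 + 3*(-27))/8 = -56/8 = -7.0000
Py = (5*(-21) + 3*16)/8 = -57/8 = -7.1250

P = (-7.0000, -7.1250)


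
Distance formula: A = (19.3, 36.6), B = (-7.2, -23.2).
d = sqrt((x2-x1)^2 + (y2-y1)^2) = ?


dx = -7.2 - 19.3 = -26.5
dy = -23.2 - 36.6 = -59.8
d = sqrt(702.25 + 3576.04) = sqrt(4278.29) = 65.4086

65.4086


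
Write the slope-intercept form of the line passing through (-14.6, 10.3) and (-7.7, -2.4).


m = (-12.7)/(6.9) = -1.8406
b = y1 - m*x1 = 10.3 - (-12.7*(-14.6))/(6.9) = 10.3 - 26.8725 = -16.5725

y = -1.8406x - 16.5725


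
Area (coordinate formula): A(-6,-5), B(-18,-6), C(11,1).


-6*(-6-1) = 42
-18*(1+ 5) = -108
11*(-5+ 6) = 11
sum = -55
Area = |-55|/2 = 27.5000

27.5000 sq units


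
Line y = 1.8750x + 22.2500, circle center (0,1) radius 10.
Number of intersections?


Substitute y = 1.8750x + 22.2500: (x-0)^2 + (1.8750x+22.2500-1)^2 = 100
Expand to Ax^2 + Bx + C = 0, where b-k = 21.25
A = 1+m^2 = 4.515625
B = 2(m(b-k) - h) = 2(1.8750*21.25 - 0) = 79.6875
C = h^2 + (b-k)^2 - r^2 = 0 + 451.5625 - 100 = 351.5625
disc = B^2-4AC = 6350.0977 - 6350.0977 = 0
disc = 0

1 intersection point (tangent)


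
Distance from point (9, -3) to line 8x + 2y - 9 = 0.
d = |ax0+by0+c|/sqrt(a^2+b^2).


|8*9 + 2*(-3) - 9| = |57| = 57
sqrt(64 + 4) = sqrt(68) = 8.2462
d = 57/sqrt(68) = 6.9123

6.9123


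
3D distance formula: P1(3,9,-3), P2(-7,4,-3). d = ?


dx=-10, dy=-5, dz=0
d = sqrt(100+25+0) = sqrt(125) = 11.1803

11.1803


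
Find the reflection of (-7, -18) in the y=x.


Reflection rule for y=x: (y, x)
(-7, -18) -> (-18, -7)

(-18, -7)


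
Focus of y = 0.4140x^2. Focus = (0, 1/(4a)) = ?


a = 0.4140
4a = 1.6560
focus = (0, 1/1.6560) = (0, 0.6039)

Focus = (0, 0.6039)


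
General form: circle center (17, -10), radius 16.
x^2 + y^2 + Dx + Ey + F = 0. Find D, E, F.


(x-17)^2 + (y+ 10)^2 = 16^2
D = -2h = -34, E = -2k = 20
F = h^2+k^2-r^2 = 289+100-256 = 133

D = -34, E = 20, F = 133


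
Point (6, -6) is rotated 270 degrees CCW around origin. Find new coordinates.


cos(270) = 0, sin(270) = -1
x' = 6*0 + 6*(-1) = -6
y' = 6*(-1) - 6*0 = -6

(-6, -6)


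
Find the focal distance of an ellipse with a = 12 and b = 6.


c^2 = 12^2 - 6^2 = 144 - 36 = 108
c = sqrt(108) = 10.3923

c = 10.3923


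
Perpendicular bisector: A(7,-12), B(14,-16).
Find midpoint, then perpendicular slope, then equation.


Midpoint = (10.5, -14)
Slope of AB = dy/dx = -4/7 = -0.5714
Perp slope = -dx/dy = 7/4 = 1.7500
b = My - (perp slope)*Mx = -14 + (7*10.5)/(-4) = -14 - 18.3750 = -32.3750

y = 1.7500x - 32.3750


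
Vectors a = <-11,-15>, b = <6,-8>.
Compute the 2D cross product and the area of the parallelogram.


cross = -11*(-8) + 15*6 = 88 + 90 = 178
Parallelogram area = |178| = 178

cross = 178, parallelogram area = 178


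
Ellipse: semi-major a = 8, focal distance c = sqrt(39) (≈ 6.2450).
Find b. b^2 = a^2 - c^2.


b^2 = 8^2 - (sqrt(39))^2 = 64 - 39 = 25
b = sqrt(25) = 5

b = 5


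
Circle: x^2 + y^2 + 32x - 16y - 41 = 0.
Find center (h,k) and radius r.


h = -D/2 = -32/2 = -16
k = -E/2 = 16/2 = 8
r^2 = h^2 + k^2 - F = 256 + 64 + 41 = 361
r = 19

Center (-16, 8), radius = 19


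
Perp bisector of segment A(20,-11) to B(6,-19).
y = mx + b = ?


Midpoint = (13, -15)
Slope of AB = dy/dx = -8/(-14) = 0.5714
Perp slope = -dx/dy = -14/8 = -1.7500
b = My - (perp slope)*Mx = -15 + (-14*13)/(-8) = -15 + 22.7500 = 7.7500

y = -1.7500x + 7.7500


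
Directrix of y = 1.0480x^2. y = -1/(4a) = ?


a = 1.0480
1/(4a) = 0.2385
directrix: y = -0.2385 = -0.2385

y = -0.2385


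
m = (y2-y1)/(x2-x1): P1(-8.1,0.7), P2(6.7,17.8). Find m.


dy = 17.8 - 0.7 = 17.1
dx = 6.7 + 8.1 = 14.8
m = 17.1/14.8 = 1.1554

m = 1.1554


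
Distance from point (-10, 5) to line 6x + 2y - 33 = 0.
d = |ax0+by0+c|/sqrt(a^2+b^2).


|6*(-10) + 2*5 - 33| = |-83| = 83
sqrt(36 + 4) = sqrt(40) = 6.3246
d = 83/sqrt(40) = 13.1235

13.1235


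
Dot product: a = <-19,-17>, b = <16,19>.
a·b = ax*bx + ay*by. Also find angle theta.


a·b = -19*16 - 17*19 = -304 - 323 = -627
|a| = sqrt(361+289) = 25.4951
|b| = sqrt(256+361) = 24.8395
cos(theta) = -627/(sqrt(650)*sqrt(617)) = -627/sqrt(401050) = -0.990075
theta = arccos(-627/sqrt(401050)) = 171.9211 degrees

a·b = -627, theta = 171.9211 deg


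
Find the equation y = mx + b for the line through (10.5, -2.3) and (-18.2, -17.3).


m = (-15.0)/(-28.7) = 0.5226
b = y1 - m*x1 = -2.3 - (-15.0*10.5)/(-28.7) = -2.3 - 5.4878 = -7.7878

y = 0.5226x - 7.7878


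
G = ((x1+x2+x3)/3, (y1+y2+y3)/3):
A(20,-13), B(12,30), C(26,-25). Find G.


Gx = (20+12+26)/3 = 58/3 = 19.3333
Gy = (-13+30- 25)/3 = -8/3 = -2.6667

G = (19.3333, -2.6667)


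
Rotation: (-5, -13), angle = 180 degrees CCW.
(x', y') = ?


cos(180) = -1, sin(180) = 0
x' = -5*(-1) + 13*0 = 5
y' = -5*0 - 13*(-1) = 13

(5, 13)


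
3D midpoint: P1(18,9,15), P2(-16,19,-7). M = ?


Mx = (18- 16)/2 = 1.0000
My = (9+19)/2 = 14.0000
Mz = (15- 7)/2 = 4.0000

M = (1.0000, 14.0000, 4.0000)


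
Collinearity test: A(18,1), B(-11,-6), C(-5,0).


18*(-6-0) - 11*(0-1) - 5*(1+ 6)
= -108 + 11 - 35 = -132

No, not collinear (determinant = -132)


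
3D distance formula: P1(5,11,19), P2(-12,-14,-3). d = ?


dx=-17, dy=-25, dz=-22
d = sqrt(289+625+484) = sqrt(1398) = 37.3898

37.3898


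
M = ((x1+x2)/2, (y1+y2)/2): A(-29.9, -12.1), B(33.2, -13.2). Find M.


Mx = (-29.9 + 33.2)/2 = 3.3/2 = 1.6500
My = (-12.1 - 13.2)/2 = -25.3/2 = -12.6500

(1.6500, -12.6500)


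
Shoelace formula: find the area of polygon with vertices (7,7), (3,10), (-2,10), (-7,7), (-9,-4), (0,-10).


sum(xi*y_{i+1}) = 7*10 + 3*10 - 2*7 - 7*(-4) - 9*(-10) + 0*7 = 204
sum(yi*x_{i+1}) = 7*3 + 10*(-2) + 10*(-7) + 7*(-9) - 4*0 - 10*7 = -202
Area = |204 + 202|/2 = 406/2 = 203.0000

203.0000 sq units


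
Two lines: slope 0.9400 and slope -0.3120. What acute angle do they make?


m1-m2 = 1.252
1+m1*m2 = 0.70672
tan(theta) = |1.252/0.70672| = 1.771564
theta = arctan(|1.252/0.70672|) = 60.5565 degrees (acute angle)

60.5565 degrees


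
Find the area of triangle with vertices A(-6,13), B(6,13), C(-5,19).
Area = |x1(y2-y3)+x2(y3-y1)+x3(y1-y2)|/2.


-6*(13-19) = 36
6*(19-13) = 36
-5*(13-13) = 0
sum = 72
Area = |72|/2 = 36.0000

36.0000 sq units


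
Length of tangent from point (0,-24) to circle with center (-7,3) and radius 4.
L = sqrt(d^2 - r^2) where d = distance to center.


d = sqrt((0+ 7)^2 + (-24-3)^2) = sqrt(49+729) = 27.8927
L = sqrt(778.0000 - 16) = sqrt(762.0000) = 27.6043

27.6043


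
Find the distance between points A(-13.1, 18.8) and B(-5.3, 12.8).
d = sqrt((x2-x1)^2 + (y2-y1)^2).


dx = -5.3 + 13.1 = 7.8
dy = 12.8 - 18.8 = -6.0
d = sqrt(60.84 + 36.0) = sqrt(96.84) = 9.8407

9.8407


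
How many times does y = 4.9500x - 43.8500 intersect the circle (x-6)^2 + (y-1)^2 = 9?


Substitute y = 4.9500x - 43.8500: (x-6)^2 + (4.9500x- 43.8500-1)^2 = 9
Expand to Ax^2 + Bx + C = 0, where b-k = -44.85
A = 1+m^2 = 25.5025
B = 2(m(b-k) - h) = 2(4.9500*(-44.85) - 6) = -456.015
C = h^2 + (b-k)^2 - r^2 = 36 + 2011.5225 - 9 = 2038.5225
disc = B^2-4AC = 207949.6802 - 207949.6802 = 0
disc = 0

1 intersection point (tangent)


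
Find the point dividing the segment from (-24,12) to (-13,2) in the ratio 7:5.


Px = (7*(-13) + 5*(-24))/12 = -211/12 = -17.5833
Py = (7*2 + 5*12)/12 = 74/12 = 6.1667

P = (-17.5833, 6.1667)


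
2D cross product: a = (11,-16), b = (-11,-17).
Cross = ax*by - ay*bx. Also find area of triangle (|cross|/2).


cross = 11*(-17) + 16*(-11) = -187 - 176 = -363
Triangle area = |-363|/2 = 363/2 = 181.5000

cross = -363, triangle area = 181.5000


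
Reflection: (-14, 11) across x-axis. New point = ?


Reflection rule for x-axis: (x, -y)
(-14, 11) -> (-14, -11)

(-14, -11)


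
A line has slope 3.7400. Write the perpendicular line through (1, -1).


Perpendicular slope = -1/m1 = -1/3.7400 = -0.2674
b2 = y0 - m2*x0 = -1 + 1/3.7400 = -1 + 0.2674 = -0.7326

y = -0.2674x - 0.7326


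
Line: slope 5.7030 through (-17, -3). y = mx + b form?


y + 3 = 5.7030(x + 17)
y = 5.7030x - 3 - 5.7030*(-17)
y = 5.7030x + 93.9510

y = 5.7030x + 93.9510


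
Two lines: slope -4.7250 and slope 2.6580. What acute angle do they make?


m1-m2 = -7.383
1+m1*m2 = -11.55905
tan(theta) = |-7.383/(-11.55905)| = 0.638720
theta = arctan(|-7.383/(-11.55905)|) = 32.5672 degrees (acute angle)

32.5672 degrees


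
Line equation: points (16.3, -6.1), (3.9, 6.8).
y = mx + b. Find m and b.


m = (12.9)/(-12.4) = -1.0403
b = y1 - m*x1 = -6.1 - (12.9*16.3)/(-12.4) = -6.1 + 16.9573 = 10.8573

y = -1.0403x + 10.8573


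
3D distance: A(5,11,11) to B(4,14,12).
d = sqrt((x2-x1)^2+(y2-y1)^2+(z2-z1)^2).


dx=-1, dy=3, dz=1
d = sqrt(1+9+1) = sqrt(11) = 3.3166

3.3166


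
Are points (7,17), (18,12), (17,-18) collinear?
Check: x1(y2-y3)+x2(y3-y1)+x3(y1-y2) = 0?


7*(12+ 18) + 18*(-18-17) + 17*(17-12)
= 210 - 630 + 85 = -335

No, not collinear (determinant = -335)


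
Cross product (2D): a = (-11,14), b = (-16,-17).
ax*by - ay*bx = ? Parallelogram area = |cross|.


cross = -11*(-17) - 14*(-16) = 187 + 224 = 411
Parallelogram area = |411| = 411

cross = 411, parallelogram area = 411


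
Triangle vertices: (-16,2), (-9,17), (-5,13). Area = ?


-16*(17-13) = -64
-9*(13-2) = -99
-5*(2-17) = 75
sum = -88
Area = |-88|/2 = 44.0000

44.0000 sq units


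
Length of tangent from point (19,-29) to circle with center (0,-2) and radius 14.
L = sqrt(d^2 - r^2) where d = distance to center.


d = sqrt((19-0)^2 + (-29+ 2)^2) = sqrt(361+729) = 33.0151
L = sqrt(1090.0000 - 196) = sqrt(894.0000) = 29.8998

29.8998


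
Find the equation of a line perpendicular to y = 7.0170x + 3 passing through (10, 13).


Perpendicular slope = -1/m1 = -1/7.0170 = -0.1425
b2 = y0 - m2*x0 = 13 + 10/7.0170 = 13 + 1.4251 = 14.4251

y = -0.1425x + 14.4251


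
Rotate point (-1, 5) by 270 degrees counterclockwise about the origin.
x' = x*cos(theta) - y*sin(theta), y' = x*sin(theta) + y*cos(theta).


cos(270) = 0, sin(270) = -1
x' = -1*0 - 5*(-1) = 5
y' = -1*(-1) + 5*0 = 1

(5, 1)


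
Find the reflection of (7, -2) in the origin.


Reflection rule for origin: (-x, -y)
(7, -2) -> (-7, 2)

(-7, 2)


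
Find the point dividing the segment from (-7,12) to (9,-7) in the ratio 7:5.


Px = (7*9 + 5*(-7))/12 = 28/12 = 2.3333
Py = (7*(-7) + 5*12)/12 = 11/12 = 0.9167

P = (2.3333, 0.9167)


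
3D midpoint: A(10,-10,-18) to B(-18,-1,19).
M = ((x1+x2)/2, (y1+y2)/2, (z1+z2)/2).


Mx = (10- 18)/2 = -4.0000
My = (-10- 1)/2 = -5.5000
Mz = (-18+19)/2 = 0.5000

M = (-4.0000, -5.5000, 0.5000)


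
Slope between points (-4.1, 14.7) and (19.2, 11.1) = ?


dy = 11.1 - 14.7 = -3.6
dx = 19.2 + 4.1 = 23.3
m = -3.6/23.3 = -0.1545

m = -0.1545


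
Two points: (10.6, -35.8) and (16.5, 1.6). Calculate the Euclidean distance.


dx = 16.5 - 10.6 = 5.9
dy = 1.6 + 35.8 = 37.4
d = sqrt(34.81 + 1398.76) = sqrt(1433.57) = 37.8625

37.8625


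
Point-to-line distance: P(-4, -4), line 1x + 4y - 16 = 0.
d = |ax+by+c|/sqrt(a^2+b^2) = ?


|1*(-4) + 4*(-4) - 16| = |-36| = 36
sqrt(1 + 16) = sqrt(17) = 4.1231
d = 36/sqrt(17) = 8.7313

8.7313


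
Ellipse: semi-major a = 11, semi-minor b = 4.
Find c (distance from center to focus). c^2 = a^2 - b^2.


c^2 = 11^2 - 4^2 = 121 - 16 = 105
c = sqrt(105) = 10.2470

c = 10.2470


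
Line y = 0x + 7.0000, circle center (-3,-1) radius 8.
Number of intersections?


Substitute y = 0x + 7.0000: (x+ 3)^2 + (0x+7.0000+ 1)^2 = 64
Expand to Ax^2 + Bx + C = 0, where b-k = 8
A = 1+m^2 = 1
B = 2(m(b-k) - h) = 2(0*8 + 3) = 6
C = h^2 + (b-k)^2 - r^2 = 9 + 64 - 64 = 9
disc = B^2-4AC = 36.0000 - 36.0000 = 0
disc = 0

1 intersection point (tangent)


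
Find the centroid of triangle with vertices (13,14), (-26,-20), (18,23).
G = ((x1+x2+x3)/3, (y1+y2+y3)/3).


Gx = (13- 26+18)/3 = 5/3 = 1.6667
Gy = (14- 20+23)/3 = 17/3 = 5.6667

G = (1.6667, 5.6667)


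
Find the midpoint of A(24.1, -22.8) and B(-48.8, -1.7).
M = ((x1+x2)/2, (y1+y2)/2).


Mx = (24.1 - 48.8)/2 = -24.7/2 = -12.3500
My = (-22.8 - 1.7)/2 = -24.5/2 = -12.2500

(-12.3500, -12.2500)


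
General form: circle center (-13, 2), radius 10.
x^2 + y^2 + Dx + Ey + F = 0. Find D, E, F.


(x+ 13)^2 + (y-2)^2 = 10^2
D = -2h = 26, E = -2k = -4
F = h^2+k^2-r^2 = 169+4-100 = 73

D = 26, E = -4, F = 73


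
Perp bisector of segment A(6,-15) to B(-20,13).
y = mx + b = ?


Midpoint = (-7, -1)
Slope of AB = dy/dx = 28/(-26) = -1.0769
Perp slope = -dx/dy = 26/28 = 0.9286
b = My - (perp slope)*Mx = -1 + (-26*(-7))/28 = -1 + 6.5000 = 5.5000

y = 0.9286x + 5.5000


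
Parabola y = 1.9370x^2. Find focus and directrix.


a = 1.9370
1/(4a) = 0.1291
Focus = (0, 0.1291)
Directrix: y = -0.1291

Focus = (0, 0.1291), Directrix: y = -0.1291


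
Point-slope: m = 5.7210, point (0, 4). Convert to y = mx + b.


y - 4 = 5.7210(x - 0)
y = 5.7210x + 4 - 5.7210*0
y = 5.7210x + 4.0000

y = 5.7210x + 4.0000


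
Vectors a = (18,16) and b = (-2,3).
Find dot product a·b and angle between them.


a·b = 18*(-2) + 16*3 = -36 + 48 = 12
|a| = sqrt(324+256) = 24.0832
|b| = sqrt(4+9) = 3.6056
cos(theta) = 12/(sqrt(580)*sqrt(13)) = 12/sqrt(7540) = 0.138196
theta = arccos(12/sqrt(7540)) = 82.0565 degrees

a·b = 12, theta = 82.0565 deg


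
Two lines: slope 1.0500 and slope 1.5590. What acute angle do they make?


m1-m2 = -0.509
1+m1*m2 = 2.63695
tan(theta) = |-0.509/2.63695| = 0.193026
theta = arctan(|-0.509/2.63695|) = 10.9252 degrees (acute angle)

10.9252 degrees


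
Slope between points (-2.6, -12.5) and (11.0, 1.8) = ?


dy = 1.8 + 12.5 = 14.3
dx = 11.0 + 2.6 = 13.6
m = 14.3/13.6 = 1.0515

m = 1.0515


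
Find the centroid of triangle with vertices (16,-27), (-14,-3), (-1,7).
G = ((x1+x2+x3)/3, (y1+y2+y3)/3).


Gx = (16- 14- 1)/3 = 1/3 = 0.3333
Gy = (-27- 3+7)/3 = -23/3 = -7.6667

G = (0.3333, -7.6667)


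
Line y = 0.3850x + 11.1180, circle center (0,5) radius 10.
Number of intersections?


Substitute y = 0.3850x + 11.1180: (x-0)^2 + (0.3850x+11.1180-5)^2 = 100
Expand to Ax^2 + Bx + C = 0, where b-k = 6.118
A = 1+m^2 = 1.148225
B = 2(m(b-k) - h) = 2(0.3850*6.118 - 0) = 4.71086
C = h^2 + (b-k)^2 - r^2 = 0 + 37.429924 - 100 = -62.570076
disc = B^2-4AC = 22.1922 + 287.3781 = 309.5703
disc > 0

2 intersection points


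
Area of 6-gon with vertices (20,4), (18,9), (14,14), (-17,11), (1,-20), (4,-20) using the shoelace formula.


sum(xi*y_{i+1}) = 20*9 + 18*14 + 14*11 - 17*(-20) + 1*(-20) + 4*4 = 922
sum(yi*x_{i+1}) = 4*18 + 9*14 + 14*(-17) + 11*1 - 20*4 - 20*20 = -509
Area = |922 + 509|/2 = 1431/2 = 715.5000

715.5000 sq units


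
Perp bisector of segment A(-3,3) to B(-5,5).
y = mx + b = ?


Midpoint = (-4, 4)
Slope of AB = dy/dx = 2/(-2) = -1.0000
Perp slope = -dx/dy = 2/2 = 1.0000
b = My - (perp slope)*Mx = 4 + (-2*(-4))/2 = 4 + 4.0000 = 8.0000

y = 1.0000x + 8.0000


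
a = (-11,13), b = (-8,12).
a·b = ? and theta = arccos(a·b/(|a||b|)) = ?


a·b = -11*(-8) + 13*12 = 88 + 156 = 244
|a| = sqrt(121+169) = 17.0294
|b| = sqrt(64+144) = 14.4222
cos(theta) = 244/(sqrt(290)*sqrt(208)) = 244/sqrt(60320) = 0.993480
theta = arccos(244/sqrt(60320)) = 6.5463 degrees

a·b = 244, theta = 6.5463 deg


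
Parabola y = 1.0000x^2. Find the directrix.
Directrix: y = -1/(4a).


a = 1.0000
1/(4a) = 0.2500
directrix: y = -0.2500 = -0.2500

y = -0.2500


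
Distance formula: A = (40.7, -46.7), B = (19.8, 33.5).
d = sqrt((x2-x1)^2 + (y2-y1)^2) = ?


dx = 19.8 - 40.7 = -20.9
dy = 33.5 + 46.7 = 80.2
d = sqrt(436.81 + 6432.04) = sqrt(6868.85) = 82.8785

82.8785


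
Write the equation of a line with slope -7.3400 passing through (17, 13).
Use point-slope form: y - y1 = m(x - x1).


y - 13 = -7.3400(x - 17)
y = -7.3400x + 13 + 7.3400*17
y = -7.3400x + 137.7800

y = -7.3400x + 137.7800


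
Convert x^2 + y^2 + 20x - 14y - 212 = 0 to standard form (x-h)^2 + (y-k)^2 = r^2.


h = -D/2 = -20/2 = -10
k = -E/2 = 14/2 = 7
r^2 = h^2 + k^2 - F = 100 + 49 + 212 = 361
r = 19

Center (-10, 7), radius = 19


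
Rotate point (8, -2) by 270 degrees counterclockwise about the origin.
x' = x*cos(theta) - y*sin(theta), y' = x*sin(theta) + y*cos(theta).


cos(270) = 0, sin(270) = -1
x' = 8*0 + 2*(-1) = -2
y' = 8*(-1) - 2*0 = -8

(-2, -8)


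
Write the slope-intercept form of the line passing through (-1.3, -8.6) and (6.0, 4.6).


m = (13.2)/(7.3) = 1.8082
b = y1 - m*x1 = -8.6 - (13.2*(-1.3))/(7.3) = -8.6 + 2.3507 = -6.2493

y = 1.8082x - 6.2493


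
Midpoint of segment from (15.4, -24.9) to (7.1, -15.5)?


Mx = (15.4 + 7.1)/2 = 22.5/2 = 11.2500
My = (-24.9 - 15.5)/2 = -40.4/2 = -20.2000

(11.2500, -20.2000)


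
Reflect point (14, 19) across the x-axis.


Reflection rule for x-axis: (x, -y)
(14, 19) -> (14, -19)

(14, -19)


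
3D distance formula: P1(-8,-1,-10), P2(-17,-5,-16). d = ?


dx=-9, dy=-4, dz=-6
d = sqrt(81+16+36) = sqrt(133) = 11.5326

11.5326


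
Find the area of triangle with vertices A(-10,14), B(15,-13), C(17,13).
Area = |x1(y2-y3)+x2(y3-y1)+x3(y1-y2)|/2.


-10*(-13-13) = 260
15*(13-14) = -15
17*(14+ 13) = 459
sum = 704
Area = |704|/2 = 352.0000

352.0000 sq units


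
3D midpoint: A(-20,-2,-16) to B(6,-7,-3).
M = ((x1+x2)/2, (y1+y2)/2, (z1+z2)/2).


Mx = (-20+6)/2 = -7.0000
My = (-2- 7)/2 = -4.5000
Mz = (-16- 3)/2 = -9.5000

M = (-7.0000, -4.5000, -9.5000)


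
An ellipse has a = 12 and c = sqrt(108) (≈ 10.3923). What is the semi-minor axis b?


b^2 = 12^2 - (sqrt(108))^2 = 144 - 108 = 36
b = sqrt(36) = 6

b = 6


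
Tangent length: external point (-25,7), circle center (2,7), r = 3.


d = sqrt((-25-2)^2 + (7-7)^2) = sqrt(729+0) = 27.0000
L = sqrt(729.0000 - 9) = sqrt(720.0000) = 26.8328

26.8328


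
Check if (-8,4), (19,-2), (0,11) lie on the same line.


-8*(-2-11) + 19*(11-4) + 0*(4+ 2)
= 104 + 133 + 0 = 237

No, not collinear (determinant = 237)


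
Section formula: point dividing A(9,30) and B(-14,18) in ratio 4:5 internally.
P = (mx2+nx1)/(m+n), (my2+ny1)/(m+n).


Px = (4*(-14) + 5*9)/9 = -11/9 = -1.2222
Py = (4*18 + 5*30)/9 = 222/9 = 24.6667

P = (-1.2222, 24.6667)


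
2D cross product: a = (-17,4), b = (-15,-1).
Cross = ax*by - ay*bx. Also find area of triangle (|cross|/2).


cross = -17*(-1) - 4*(-15) = 17 + 60 = 77
Triangle area = |77|/2 = 77/2 = 38.5000

cross = 77, triangle area = 38.5000


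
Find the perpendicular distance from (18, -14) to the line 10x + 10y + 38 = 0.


|10*18 + 10*(-14) + 38| = |78| = 78
sqrt(100 + 100) = sqrt(200) = 14.1421
d = 78/sqrt(200) = 5.5154

5.5154


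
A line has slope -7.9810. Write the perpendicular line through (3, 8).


Perpendicular slope = -1/m1 = -1/(-7.9810) = 0.1253
b2 = y0 - m2*x0 = 8 + 3/(-7.9810) = 8 - 0.3759 = 7.6241

y = 0.1253x + 7.6241


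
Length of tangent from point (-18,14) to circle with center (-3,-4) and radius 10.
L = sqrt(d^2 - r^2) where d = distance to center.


d = sqrt((-18+ 3)^2 + (14+ 4)^2) = sqrt(225+324) = 23.4307
L = sqrt(549.0000 - 100) = sqrt(449.0000) = 21.1896

21.1896


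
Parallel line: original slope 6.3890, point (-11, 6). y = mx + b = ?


Parallel lines have equal slopes.
m2 = 6.3890
b2 = 6 - 6.3890*(-11) = 76.2790

y = 6.3890x + 76.2790


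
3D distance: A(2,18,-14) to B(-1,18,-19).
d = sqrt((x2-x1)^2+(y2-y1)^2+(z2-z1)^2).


dx=-3, dy=0, dz=-5
d = sqrt(9+0+25) = sqrt(34) = 5.8310

5.8310


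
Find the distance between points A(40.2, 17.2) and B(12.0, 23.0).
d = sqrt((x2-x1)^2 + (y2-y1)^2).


dx = 12.0 - 40.2 = -28.2
dy = 23.0 - 17.2 = 5.8
d = sqrt(795.24 + 33.64) = sqrt(828.88) = 28.7903

28.7903


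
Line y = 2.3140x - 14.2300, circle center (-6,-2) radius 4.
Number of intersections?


Substitute y = 2.3140x - 14.2300: (x+ 6)^2 + (2.3140x- 14.2300+ 2)^2 = 16
Expand to Ax^2 + Bx + C = 0, where b-k = -12.23
A = 1+m^2 = 6.354596
B = 2(m(b-k) - h) = 2(2.3140*(-12.23) + 6) = -44.60044
C = h^2 + (b-k)^2 - r^2 = 36 + 149.5729 - 16 = 169.5729
disc = B^2-4AC = 1989.1992 - 4310.2691 = -2321.0699
disc < 0

0 intersection points


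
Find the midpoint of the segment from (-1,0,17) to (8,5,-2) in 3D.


Mx = (-1+8)/2 = 3.5000
My = (0+5)/2 = 2.5000
Mz = (17- 2)/2 = 7.5000

M = (3.5000, 2.5000, 7.5000)


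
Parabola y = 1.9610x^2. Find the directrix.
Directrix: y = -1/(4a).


a = 1.9610
1/(4a) = 0.1275
directrix: y = -0.1275 = -0.1275

y = -0.1275


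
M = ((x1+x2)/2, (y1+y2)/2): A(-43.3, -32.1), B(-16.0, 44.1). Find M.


Mx = (-43.3 - 16.0)/2 = -59.3/2 = -29.6500
My = (-32.1 + 44.1)/2 = 12.0/2 = 6.0000

(-29.6500, 6.0000)


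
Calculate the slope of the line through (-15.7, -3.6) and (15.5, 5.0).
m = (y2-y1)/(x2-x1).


dy = 5.0 + 3.6 = 8.6
dx = 15.5 + 15.7 = 31.2
m = 8.6/31.2 = 0.2756

m = 0.2756


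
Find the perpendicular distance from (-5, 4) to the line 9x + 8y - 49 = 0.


|9*(-5) + 8*4 - 49| = |-62| = 62
sqrt(81 + 64) = sqrt(145) = 12.0416
d = 62/sqrt(145) = 5.1488

5.1488


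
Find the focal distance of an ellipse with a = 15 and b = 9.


c^2 = 15^2 - 9^2 = 225 - 81 = 144
c = sqrt(144) = 12.0000

c = 12.0000
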